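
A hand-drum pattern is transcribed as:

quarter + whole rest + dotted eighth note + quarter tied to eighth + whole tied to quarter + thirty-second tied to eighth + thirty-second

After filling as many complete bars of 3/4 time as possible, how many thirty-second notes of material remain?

One bar of 3/4 = 24 thirty-second notes.
Each duration in thirty-second notes: quarter = 8; whole rest = 32; dotted eighth note = 6; quarter tied to eighth (quarter + eighth) = 12; whole tied to quarter (whole + quarter) = 40; thirty-second tied to eighth (thirty-second + eighth) = 5; thirty-second = 1.
Total: 8 + 32 + 6 + 12 + 40 + 5 + 1 = 104.
104 ÷ 24 = 4 complete bars with 8 thirty-second notes remaining.

8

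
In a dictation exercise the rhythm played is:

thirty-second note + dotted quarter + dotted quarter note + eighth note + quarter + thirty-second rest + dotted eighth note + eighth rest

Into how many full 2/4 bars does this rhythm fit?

One bar of 2/4 = 16 thirty-second notes.
Convert each value to thirty-second notes: thirty-second note = 1; dotted quarter = 12; dotted quarter note = 12; eighth note = 4; quarter = 8; thirty-second rest = 1; dotted eighth note = 6; eighth rest = 4.
Sum: 1 + 12 + 12 + 4 + 8 + 1 + 6 + 4 = 48.
48 ÷ 16 = 3 complete bars with 0 left over.

3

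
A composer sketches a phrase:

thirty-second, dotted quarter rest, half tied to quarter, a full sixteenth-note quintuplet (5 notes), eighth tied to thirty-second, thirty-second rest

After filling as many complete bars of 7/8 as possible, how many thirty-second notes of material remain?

23

One bar of 7/8 = 28 thirty-second notes.
Each duration in thirty-second notes: thirty-second = 1; dotted quarter rest = 12; half tied to quarter (half + quarter) = 24; a full sixteenth-note quintuplet (5 notes) (five quintuplet sixteenths span one quarter) = 8; eighth tied to thirty-second (eighth + thirty-second) = 5; thirty-second rest = 1.
Total: 1 + 12 + 24 + 8 + 5 + 1 = 51.
51 ÷ 28 = 1 complete bar with 23 thirty-second notes remaining.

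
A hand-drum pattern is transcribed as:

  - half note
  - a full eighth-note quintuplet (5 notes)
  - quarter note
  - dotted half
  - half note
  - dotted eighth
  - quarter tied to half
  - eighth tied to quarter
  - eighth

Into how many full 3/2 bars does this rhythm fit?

One bar of 3/2 = 24 sixteenth notes.
In sixteenth notes: half note = 8; a full eighth-note quintuplet (5 notes) (five quintuplet eighths span one half) = 8; quarter note = 4; dotted half = 12; half note = 8; dotted eighth = 3; quarter tied to half (quarter + half) = 12; eighth tied to quarter (eighth + quarter) = 6; eighth = 2.
Altogether 8 + 8 + 4 + 12 + 8 + 3 + 12 + 6 + 2 = 63.
63 ÷ 24 = 2 complete bars with 15 left over.

2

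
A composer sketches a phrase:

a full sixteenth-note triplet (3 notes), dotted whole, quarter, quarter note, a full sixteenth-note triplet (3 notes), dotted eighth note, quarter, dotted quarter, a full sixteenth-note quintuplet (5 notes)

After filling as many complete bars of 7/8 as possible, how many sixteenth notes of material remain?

11

One bar of 7/8 = 14 sixteenth notes.
Working in sixteenth notes: a full sixteenth-note triplet (3 notes) (three triplet sixteenths span one eighth) = 2; dotted whole = 24; quarter = 4; quarter note = 4; a full sixteenth-note triplet (3 notes) (three triplet sixteenths span one eighth) = 2; dotted eighth note = 3; quarter = 4; dotted quarter = 6; a full sixteenth-note quintuplet (5 notes) (five quintuplet sixteenths span one quarter) = 4.
Sum: 2 + 24 + 4 + 4 + 2 + 3 + 4 + 6 + 4 = 53.
53 ÷ 14 = 3 complete bars with 11 sixteenth notes remaining.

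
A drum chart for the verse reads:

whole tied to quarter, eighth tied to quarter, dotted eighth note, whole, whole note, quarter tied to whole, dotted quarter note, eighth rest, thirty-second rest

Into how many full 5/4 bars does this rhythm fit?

4

One bar of 5/4 = 40 thirty-second notes.
Express everything in thirty-second notes: whole tied to quarter (whole + quarter) = 40; eighth tied to quarter (eighth + quarter) = 12; dotted eighth note = 6; whole = 32; whole note = 32; quarter tied to whole (quarter + whole) = 40; dotted quarter note = 12; eighth rest = 4; thirty-second rest = 1.
Sum: 40 + 12 + 6 + 32 + 32 + 40 + 12 + 4 + 1 = 179.
179 ÷ 40 = 4 complete bars with 19 left over.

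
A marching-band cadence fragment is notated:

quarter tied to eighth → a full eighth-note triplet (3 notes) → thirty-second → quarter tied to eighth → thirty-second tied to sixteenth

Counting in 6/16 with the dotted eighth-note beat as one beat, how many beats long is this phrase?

One dotted eighth-note beat = 6 thirty-second notes.
In thirty-second notes: quarter tied to eighth (quarter + eighth) = 12; a full eighth-note triplet (3 notes) (three triplet eighths span one quarter) = 8; thirty-second = 1; quarter tied to eighth (quarter + eighth) = 12; thirty-second tied to sixteenth (thirty-second + sixteenth) = 3.
Sum: 12 + 8 + 1 + 12 + 3 = 36.
36 ÷ 6 = 6 beats.

6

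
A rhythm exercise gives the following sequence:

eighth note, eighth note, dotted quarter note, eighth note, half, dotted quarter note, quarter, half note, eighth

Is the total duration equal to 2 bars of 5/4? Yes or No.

Yes

One bar of 5/4 = 10 eighth notes, so 2 bars = 20.
In eighth notes: eighth note = 1; eighth note = 1; dotted quarter note = 3; eighth note = 1; half = 4; dotted quarter note = 3; quarter = 2; half note = 4; eighth = 1.
Sum: 1 + 1 + 3 + 1 + 4 + 3 + 2 + 4 + 1 = 20.
20 equals 20, so the answer is Yes.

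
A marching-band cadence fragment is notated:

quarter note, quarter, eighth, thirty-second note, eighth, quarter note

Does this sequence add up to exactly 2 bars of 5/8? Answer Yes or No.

No

One bar of 5/8 = 20 thirty-second notes, so 2 bars = 40.
In thirty-second notes: quarter note = 8; quarter = 8; eighth = 4; thirty-second note = 1; eighth = 4; quarter note = 8.
Sum: 8 + 8 + 4 + 1 + 4 + 8 = 33.
33 falls short of 40, so the answer is No.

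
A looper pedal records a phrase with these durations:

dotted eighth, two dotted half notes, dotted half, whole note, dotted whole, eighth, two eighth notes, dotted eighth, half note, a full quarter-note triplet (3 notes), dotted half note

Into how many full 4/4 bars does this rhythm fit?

One bar of 4/4 = 16 sixteenth notes.
In sixteenth notes: dotted eighth = 3; dotted half note = 12; dotted half note = 12; dotted half = 12; whole note = 16; dotted whole = 24; eighth = 2; eighth note = 2; eighth note = 2; dotted eighth = 3; half note = 8; a full quarter-note triplet (3 notes) (three triplet quarters span one half) = 8; dotted half note = 12.
Altogether 3 + 12 + 12 + 12 + 16 + 24 + 2 + 2 + 2 + 3 + 8 + 8 + 12 = 116.
116 ÷ 16 = 7 complete bars with 4 left over.

7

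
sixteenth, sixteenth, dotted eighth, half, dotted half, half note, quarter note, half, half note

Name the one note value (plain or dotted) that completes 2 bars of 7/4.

dotted eighth note

2 bars of 7/4 = 56 sixteenth notes.
Each duration in sixteenth notes: sixteenth = 1; sixteenth = 1; dotted eighth = 3; half = 8; dotted half = 12; half note = 8; quarter note = 4; half = 8; half note = 8.
Total: 1 + 1 + 3 + 8 + 12 + 8 + 4 + 8 + 8 = 53.
Remaining: 56 − 53 = 3 sixteenth notes, which is a dotted eighth note.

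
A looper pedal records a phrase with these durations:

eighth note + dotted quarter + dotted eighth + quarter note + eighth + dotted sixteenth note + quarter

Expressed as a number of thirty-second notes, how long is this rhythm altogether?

Each duration in thirty-second notes: eighth note = 4; dotted quarter = 12; dotted eighth = 6; quarter note = 8; eighth = 4; dotted sixteenth note = 3; quarter = 8.
Adding: 4 + 12 + 6 + 8 + 4 + 3 + 8 = 45 thirty-second notes.

45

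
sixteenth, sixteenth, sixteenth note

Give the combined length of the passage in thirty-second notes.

In thirty-second notes: sixteenth = 2; sixteenth = 2; sixteenth note = 2.
Adding: 2 + 2 + 2 = 6 thirty-second notes.

6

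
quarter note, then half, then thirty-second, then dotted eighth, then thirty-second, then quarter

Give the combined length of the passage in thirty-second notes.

40

Working in thirty-second notes: quarter note = 8; half = 16; thirty-second = 1; dotted eighth = 6; thirty-second = 1; quarter = 8.
Altogether 8 + 16 + 1 + 6 + 1 + 8 = 40 thirty-second notes.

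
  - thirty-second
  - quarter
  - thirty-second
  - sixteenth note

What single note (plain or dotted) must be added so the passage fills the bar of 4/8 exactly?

eighth note

The bar of 4/8 = 16 thirty-second notes.
Convert each value to thirty-second notes: thirty-second = 1; quarter = 8; thirty-second = 1; sixteenth note = 2.
Altogether 1 + 8 + 1 + 2 = 12.
Remaining: 16 − 12 = 4 thirty-second notes, which is a eighth note.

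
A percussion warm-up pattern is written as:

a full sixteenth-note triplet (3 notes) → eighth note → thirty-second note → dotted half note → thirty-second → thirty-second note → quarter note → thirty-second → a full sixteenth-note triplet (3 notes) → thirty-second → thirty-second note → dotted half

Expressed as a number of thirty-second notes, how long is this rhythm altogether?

Working in thirty-second notes: a full sixteenth-note triplet (3 notes) (three triplet sixteenths span one eighth) = 4; eighth note = 4; thirty-second note = 1; dotted half note = 24; thirty-second = 1; thirty-second note = 1; quarter note = 8; thirty-second = 1; a full sixteenth-note triplet (3 notes) (three triplet sixteenths span one eighth) = 4; thirty-second = 1; thirty-second note = 1; dotted half = 24.
Total: 4 + 4 + 1 + 24 + 1 + 1 + 8 + 1 + 4 + 1 + 1 + 24 = 74 thirty-second notes.

74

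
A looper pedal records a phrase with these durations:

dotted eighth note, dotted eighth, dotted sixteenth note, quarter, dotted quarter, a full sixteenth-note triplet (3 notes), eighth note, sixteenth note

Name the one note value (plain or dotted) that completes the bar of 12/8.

dotted sixteenth note

The bar of 12/8 = 48 thirty-second notes.
Each duration in thirty-second notes: dotted eighth note = 6; dotted eighth = 6; dotted sixteenth note = 3; quarter = 8; dotted quarter = 12; a full sixteenth-note triplet (3 notes) (three triplet sixteenths span one eighth) = 4; eighth note = 4; sixteenth note = 2.
Altogether 6 + 6 + 3 + 8 + 12 + 4 + 4 + 2 = 45.
Remaining: 48 − 45 = 3 thirty-second notes, which is a dotted sixteenth note.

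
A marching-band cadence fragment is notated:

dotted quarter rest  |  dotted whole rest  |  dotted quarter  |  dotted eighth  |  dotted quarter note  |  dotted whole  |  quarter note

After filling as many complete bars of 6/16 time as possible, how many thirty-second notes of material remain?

2

One bar of 6/16 = 6 sixteenth notes.
In sixteenth notes: dotted quarter rest = 6; dotted whole rest = 24; dotted quarter = 6; dotted eighth = 3; dotted quarter note = 6; dotted whole = 24; quarter note = 4.
Altogether 6 + 24 + 6 + 3 + 6 + 24 + 4 = 73.
73 ÷ 6 = 12 complete bars with 1 sixteenth note remaining = 2 thirty-second notes.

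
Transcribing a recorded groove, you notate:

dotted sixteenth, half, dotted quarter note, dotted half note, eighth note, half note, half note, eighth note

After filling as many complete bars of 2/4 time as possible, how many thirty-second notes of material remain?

One bar of 2/4 = 16 thirty-second notes.
Convert each value to thirty-second notes: dotted sixteenth = 3; half = 16; dotted quarter note = 12; dotted half note = 24; eighth note = 4; half note = 16; half note = 16; eighth note = 4.
Adding: 3 + 16 + 12 + 24 + 4 + 16 + 16 + 4 = 95.
95 ÷ 16 = 5 complete bars with 15 thirty-second notes remaining.

15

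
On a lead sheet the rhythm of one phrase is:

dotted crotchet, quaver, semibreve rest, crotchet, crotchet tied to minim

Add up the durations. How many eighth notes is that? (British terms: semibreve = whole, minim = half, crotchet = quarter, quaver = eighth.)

Each duration in eighth notes: dotted crotchet = 3; quaver = 1; semibreve rest = 8; crotchet = 2; crotchet tied to minim (crotchet + minim) = 6.
Sum: 3 + 1 + 8 + 2 + 6 = 20 eighth notes.

20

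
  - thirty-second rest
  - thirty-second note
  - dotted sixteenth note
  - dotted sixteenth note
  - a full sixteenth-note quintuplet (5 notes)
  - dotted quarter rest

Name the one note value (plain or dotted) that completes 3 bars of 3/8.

3 bars of 3/8 = 36 thirty-second notes.
Convert each value to thirty-second notes: thirty-second rest = 1; thirty-second note = 1; dotted sixteenth note = 3; dotted sixteenth note = 3; a full sixteenth-note quintuplet (5 notes) (five quintuplet sixteenths span one quarter) = 8; dotted quarter rest = 12.
Total: 1 + 1 + 3 + 3 + 8 + 12 = 28.
Remaining: 36 − 28 = 8 thirty-second notes, which is a quarter note.

quarter note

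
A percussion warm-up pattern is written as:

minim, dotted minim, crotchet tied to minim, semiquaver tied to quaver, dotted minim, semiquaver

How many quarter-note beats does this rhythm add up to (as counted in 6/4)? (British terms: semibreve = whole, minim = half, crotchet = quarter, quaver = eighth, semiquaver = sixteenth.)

12

One quarter-note beat = 4 sixteenth notes.
Working in sixteenth notes: minim = 8; dotted minim = 12; crotchet tied to minim (crotchet + minim) = 12; semiquaver tied to quaver (semiquaver + quaver) = 3; dotted minim = 12; semiquaver = 1.
Total: 8 + 12 + 12 + 3 + 12 + 1 = 48.
48 ÷ 4 = 12 beats.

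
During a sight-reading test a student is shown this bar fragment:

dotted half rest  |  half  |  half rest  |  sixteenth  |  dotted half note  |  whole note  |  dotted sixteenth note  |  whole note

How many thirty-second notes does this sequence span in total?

149

In thirty-second notes: dotted half rest = 24; half = 16; half rest = 16; sixteenth = 2; dotted half note = 24; whole note = 32; dotted sixteenth note = 3; whole note = 32.
Adding: 24 + 16 + 16 + 2 + 24 + 32 + 3 + 32 = 149 thirty-second notes.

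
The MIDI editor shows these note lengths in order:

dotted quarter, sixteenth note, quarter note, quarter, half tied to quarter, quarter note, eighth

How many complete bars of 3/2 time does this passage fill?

1

One bar of 3/2 = 24 sixteenth notes.
Each duration in sixteenth notes: dotted quarter = 6; sixteenth note = 1; quarter note = 4; quarter = 4; half tied to quarter (half + quarter) = 12; quarter note = 4; eighth = 2.
Adding: 6 + 1 + 4 + 4 + 12 + 4 + 2 = 33.
33 ÷ 24 = 1 complete bar with 9 left over.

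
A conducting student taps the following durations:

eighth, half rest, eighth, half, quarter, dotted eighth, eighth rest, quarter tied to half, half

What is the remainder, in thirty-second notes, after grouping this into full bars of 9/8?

26

One bar of 9/8 = 18 sixteenth notes.
Express everything in sixteenth notes: eighth = 2; half rest = 8; eighth = 2; half = 8; quarter = 4; dotted eighth = 3; eighth rest = 2; quarter tied to half (quarter + half) = 12; half = 8.
Total: 2 + 8 + 2 + 8 + 4 + 3 + 2 + 12 + 8 = 49.
49 ÷ 18 = 2 complete bars with 13 sixteenth notes remaining = 26 thirty-second notes.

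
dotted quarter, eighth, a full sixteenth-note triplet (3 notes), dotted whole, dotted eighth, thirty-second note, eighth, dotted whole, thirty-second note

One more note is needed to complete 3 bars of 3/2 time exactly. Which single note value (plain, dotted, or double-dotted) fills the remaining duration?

3 bars of 3/2 = 144 thirty-second notes.
Convert each value to thirty-second notes: dotted quarter = 12; eighth = 4; a full sixteenth-note triplet (3 notes) (three triplet sixteenths span one eighth) = 4; dotted whole = 48; dotted eighth = 6; thirty-second note = 1; eighth = 4; dotted whole = 48; thirty-second note = 1.
Total: 12 + 4 + 4 + 48 + 6 + 1 + 4 + 48 + 1 = 128.
Remaining: 144 − 128 = 16 thirty-second notes, which is a half note.

half note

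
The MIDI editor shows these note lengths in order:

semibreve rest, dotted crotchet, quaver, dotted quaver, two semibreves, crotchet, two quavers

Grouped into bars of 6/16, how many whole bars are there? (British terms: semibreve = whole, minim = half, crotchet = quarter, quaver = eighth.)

11

One bar of 6/16 = 6 sixteenth notes.
In sixteenth notes: semibreve rest = 16; dotted crotchet = 6; quaver = 2; dotted quaver = 3; semibreve = 16; semibreve = 16; crotchet = 4; quaver = 2; quaver = 2.
Sum: 16 + 6 + 2 + 3 + 16 + 16 + 4 + 2 + 2 = 67.
67 ÷ 6 = 11 complete bars with 1 left over.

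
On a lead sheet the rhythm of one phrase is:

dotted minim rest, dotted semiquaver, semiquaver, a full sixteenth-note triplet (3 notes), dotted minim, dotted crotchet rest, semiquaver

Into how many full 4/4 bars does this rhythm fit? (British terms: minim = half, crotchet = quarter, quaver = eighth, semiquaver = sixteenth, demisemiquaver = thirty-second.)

2

One bar of 4/4 = 32 thirty-second notes.
Express everything in thirty-second notes: dotted minim rest = 24; dotted semiquaver = 3; semiquaver = 2; a full sixteenth-note triplet (3 notes) (three triplet sixteenths span one eighth) = 4; dotted minim = 24; dotted crotchet rest = 12; semiquaver = 2.
Adding: 24 + 3 + 2 + 4 + 24 + 12 + 2 = 71.
71 ÷ 32 = 2 complete bars with 7 left over.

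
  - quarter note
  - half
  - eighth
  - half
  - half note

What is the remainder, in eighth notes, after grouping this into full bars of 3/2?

3

One bar of 3/2 = 12 eighth notes.
Convert each value to eighth notes: quarter note = 2; half = 4; eighth = 1; half = 4; half note = 4.
Sum: 2 + 4 + 1 + 4 + 4 = 15.
15 ÷ 12 = 1 complete bar with 3 eighth notes remaining.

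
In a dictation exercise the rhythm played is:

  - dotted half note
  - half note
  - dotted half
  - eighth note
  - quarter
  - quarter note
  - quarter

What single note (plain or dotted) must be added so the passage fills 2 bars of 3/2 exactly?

2 bars of 3/2 = 24 eighth notes.
Express everything in eighth notes: dotted half note = 6; half note = 4; dotted half = 6; eighth note = 1; quarter = 2; quarter note = 2; quarter = 2.
Total: 6 + 4 + 6 + 1 + 2 + 2 + 2 = 23.
Remaining: 24 − 23 = 1 eighth note, which is a eighth note.

eighth note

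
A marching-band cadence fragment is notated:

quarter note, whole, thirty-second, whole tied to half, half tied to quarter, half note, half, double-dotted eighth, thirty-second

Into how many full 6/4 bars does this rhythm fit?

3

One bar of 6/4 = 48 thirty-second notes.
Convert each value to thirty-second notes: quarter note = 8; whole = 32; thirty-second = 1; whole tied to half (whole + half) = 48; half tied to quarter (half + quarter) = 24; half note = 16; half = 16; double-dotted eighth = 7; thirty-second = 1.
Altogether 8 + 32 + 1 + 48 + 24 + 16 + 16 + 7 + 1 = 153.
153 ÷ 48 = 3 complete bars with 9 left over.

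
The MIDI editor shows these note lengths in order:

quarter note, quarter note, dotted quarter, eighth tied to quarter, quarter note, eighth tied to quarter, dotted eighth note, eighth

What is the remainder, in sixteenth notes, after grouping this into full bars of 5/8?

5

One bar of 5/8 = 10 sixteenth notes.
Convert each value to sixteenth notes: quarter note = 4; quarter note = 4; dotted quarter = 6; eighth tied to quarter (eighth + quarter) = 6; quarter note = 4; eighth tied to quarter (eighth + quarter) = 6; dotted eighth note = 3; eighth = 2.
Adding: 4 + 4 + 6 + 6 + 4 + 6 + 3 + 2 = 35.
35 ÷ 10 = 3 complete bars with 5 sixteenth notes remaining.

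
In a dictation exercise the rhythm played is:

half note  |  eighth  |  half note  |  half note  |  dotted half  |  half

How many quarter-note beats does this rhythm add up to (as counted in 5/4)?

One quarter-note beat = 2 eighth notes.
In eighth notes: half note = 4; eighth = 1; half note = 4; half note = 4; dotted half = 6; half = 4.
Adding: 4 + 1 + 4 + 4 + 6 + 4 = 23.
23 ÷ 2 = 11.5 beats.

11.5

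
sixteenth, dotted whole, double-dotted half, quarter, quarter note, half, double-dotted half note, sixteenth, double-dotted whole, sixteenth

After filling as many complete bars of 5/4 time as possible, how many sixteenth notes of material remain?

19

One bar of 5/4 = 20 sixteenth notes.
Convert each value to sixteenth notes: sixteenth = 1; dotted whole = 24; double-dotted half = 14; quarter = 4; quarter note = 4; half = 8; double-dotted half note = 14; sixteenth = 1; double-dotted whole = 28; sixteenth = 1.
Adding: 1 + 24 + 14 + 4 + 4 + 8 + 14 + 1 + 28 + 1 = 99.
99 ÷ 20 = 4 complete bars with 19 sixteenth notes remaining.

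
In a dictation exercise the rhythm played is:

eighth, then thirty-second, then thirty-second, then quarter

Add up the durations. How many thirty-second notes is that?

Working in thirty-second notes: eighth = 4; thirty-second = 1; thirty-second = 1; quarter = 8.
Adding: 4 + 1 + 1 + 8 = 14 thirty-second notes.

14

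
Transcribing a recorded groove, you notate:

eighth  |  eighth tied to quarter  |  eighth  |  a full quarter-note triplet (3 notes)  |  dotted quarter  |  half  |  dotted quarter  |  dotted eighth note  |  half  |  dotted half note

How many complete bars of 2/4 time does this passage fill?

7

One bar of 2/4 = 8 sixteenth notes.
Working in sixteenth notes: eighth = 2; eighth tied to quarter (eighth + quarter) = 6; eighth = 2; a full quarter-note triplet (3 notes) (three triplet quarters span one half) = 8; dotted quarter = 6; half = 8; dotted quarter = 6; dotted eighth note = 3; half = 8; dotted half note = 12.
Sum: 2 + 6 + 2 + 8 + 6 + 8 + 6 + 3 + 8 + 12 = 61.
61 ÷ 8 = 7 complete bars with 5 left over.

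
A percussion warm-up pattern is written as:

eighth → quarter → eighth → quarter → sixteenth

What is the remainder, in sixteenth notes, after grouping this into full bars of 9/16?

One bar of 9/16 = 9 sixteenth notes.
Express everything in sixteenth notes: eighth = 2; quarter = 4; eighth = 2; quarter = 4; sixteenth = 1.
Altogether 2 + 4 + 2 + 4 + 1 = 13.
13 ÷ 9 = 1 complete bar with 4 sixteenth notes remaining.

4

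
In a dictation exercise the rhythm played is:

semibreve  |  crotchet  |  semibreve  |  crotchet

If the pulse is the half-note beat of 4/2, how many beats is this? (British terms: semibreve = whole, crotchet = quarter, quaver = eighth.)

5

One half-note beat = 2 quarter notes.
Each duration in quarter notes: semibreve = 4; crotchet = 1; semibreve = 4; crotchet = 1.
Total: 4 + 1 + 4 + 1 = 10.
10 ÷ 2 = 5 beats.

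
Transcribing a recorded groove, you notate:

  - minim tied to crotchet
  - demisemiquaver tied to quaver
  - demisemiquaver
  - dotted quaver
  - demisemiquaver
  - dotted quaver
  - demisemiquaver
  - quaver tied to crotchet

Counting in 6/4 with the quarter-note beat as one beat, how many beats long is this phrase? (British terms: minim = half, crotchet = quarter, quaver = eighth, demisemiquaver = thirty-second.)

One quarter-note beat = 8 thirty-second notes.
Working in thirty-second notes: minim tied to crotchet (minim + crotchet) = 24; demisemiquaver tied to quaver (demisemiquaver + quaver) = 5; demisemiquaver = 1; dotted quaver = 6; demisemiquaver = 1; dotted quaver = 6; demisemiquaver = 1; quaver tied to crotchet (quaver + crotchet) = 12.
Adding: 24 + 5 + 1 + 6 + 1 + 6 + 1 + 12 = 56.
56 ÷ 8 = 7 beats.

7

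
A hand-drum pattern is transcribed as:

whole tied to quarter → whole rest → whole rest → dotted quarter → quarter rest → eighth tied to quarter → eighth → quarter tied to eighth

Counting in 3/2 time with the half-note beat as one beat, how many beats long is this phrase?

One half-note beat = 4 eighth notes.
Express everything in eighth notes: whole tied to quarter (whole + quarter) = 10; whole rest = 8; whole rest = 8; dotted quarter = 3; quarter rest = 2; eighth tied to quarter (eighth + quarter) = 3; eighth = 1; quarter tied to eighth (quarter + eighth) = 3.
Sum: 10 + 8 + 8 + 3 + 2 + 3 + 1 + 3 = 38.
38 ÷ 4 = 9.5 beats.

9.5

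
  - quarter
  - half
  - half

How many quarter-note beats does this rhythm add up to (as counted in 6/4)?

5

One quarter-note beat = 2 eighth notes.
Convert each value to eighth notes: quarter = 2; half = 4; half = 4.
Altogether 2 + 4 + 4 = 10.
10 ÷ 2 = 5 beats.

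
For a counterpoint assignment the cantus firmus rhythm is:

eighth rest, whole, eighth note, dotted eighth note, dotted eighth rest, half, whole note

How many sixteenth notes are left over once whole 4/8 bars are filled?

One bar of 4/8 = 8 sixteenth notes.
Express everything in sixteenth notes: eighth rest = 2; whole = 16; eighth note = 2; dotted eighth note = 3; dotted eighth rest = 3; half = 8; whole note = 16.
Adding: 2 + 16 + 2 + 3 + 3 + 8 + 16 = 50.
50 ÷ 8 = 6 complete bars with 2 sixteenth notes remaining.

2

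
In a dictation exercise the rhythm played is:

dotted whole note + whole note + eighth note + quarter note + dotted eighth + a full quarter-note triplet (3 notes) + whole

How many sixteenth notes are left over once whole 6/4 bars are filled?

1

One bar of 6/4 = 24 sixteenth notes.
Working in sixteenth notes: dotted whole note = 24; whole note = 16; eighth note = 2; quarter note = 4; dotted eighth = 3; a full quarter-note triplet (3 notes) (three triplet quarters span one half) = 8; whole = 16.
Adding: 24 + 16 + 2 + 4 + 3 + 8 + 16 = 73.
73 ÷ 24 = 3 complete bars with 1 sixteenth note remaining.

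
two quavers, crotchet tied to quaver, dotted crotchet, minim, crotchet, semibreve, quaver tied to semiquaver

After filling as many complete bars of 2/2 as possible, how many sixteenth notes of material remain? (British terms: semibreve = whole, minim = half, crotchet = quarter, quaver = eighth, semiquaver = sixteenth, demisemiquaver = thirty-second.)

One bar of 2/2 = 16 sixteenth notes.
Each duration in sixteenth notes: quaver = 2; quaver = 2; crotchet tied to quaver (crotchet + quaver) = 6; dotted crotchet = 6; minim = 8; crotchet = 4; semibreve = 16; quaver tied to semiquaver (quaver + semiquaver) = 3.
Total: 2 + 2 + 6 + 6 + 8 + 4 + 16 + 3 = 47.
47 ÷ 16 = 2 complete bars with 15 sixteenth notes remaining.

15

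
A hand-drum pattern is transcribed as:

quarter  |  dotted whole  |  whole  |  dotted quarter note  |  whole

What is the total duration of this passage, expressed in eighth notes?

Working in eighth notes: quarter = 2; dotted whole = 12; whole = 8; dotted quarter note = 3; whole = 8.
Altogether 2 + 12 + 8 + 3 + 8 = 33 eighth notes.

33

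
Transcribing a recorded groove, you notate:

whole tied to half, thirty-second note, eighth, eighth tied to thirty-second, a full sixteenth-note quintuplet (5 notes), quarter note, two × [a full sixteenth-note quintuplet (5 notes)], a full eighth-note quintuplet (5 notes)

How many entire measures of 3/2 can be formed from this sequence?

One bar of 3/2 = 48 thirty-second notes.
Convert each value to thirty-second notes: whole tied to half (whole + half) = 48; thirty-second note = 1; eighth = 4; eighth tied to thirty-second (eighth + thirty-second) = 5; a full sixteenth-note quintuplet (5 notes) (five quintuplet sixteenths span one quarter) = 8; quarter note = 8; a full sixteenth-note quintuplet (5 notes) (five quintuplet sixteenths span one quarter) = 8; a full sixteenth-note quintuplet (5 notes) (five quintuplet sixteenths span one quarter) = 8; a full eighth-note quintuplet (5 notes) (five quintuplet eighths span one half) = 16.
Adding: 48 + 1 + 4 + 5 + 8 + 8 + 8 + 8 + 16 = 106.
106 ÷ 48 = 2 complete bars with 10 left over.

2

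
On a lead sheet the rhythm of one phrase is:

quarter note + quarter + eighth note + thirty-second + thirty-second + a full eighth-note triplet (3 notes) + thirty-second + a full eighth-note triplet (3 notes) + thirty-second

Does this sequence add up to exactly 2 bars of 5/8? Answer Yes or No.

Yes

One bar of 5/8 = 20 thirty-second notes, so 2 bars = 40.
Express everything in thirty-second notes: quarter note = 8; quarter = 8; eighth note = 4; thirty-second = 1; thirty-second = 1; a full eighth-note triplet (3 notes) (three triplet eighths span one quarter) = 8; thirty-second = 1; a full eighth-note triplet (3 notes) (three triplet eighths span one quarter) = 8; thirty-second = 1.
Altogether 8 + 8 + 4 + 1 + 1 + 8 + 1 + 8 + 1 = 40.
40 equals 40, so the answer is Yes.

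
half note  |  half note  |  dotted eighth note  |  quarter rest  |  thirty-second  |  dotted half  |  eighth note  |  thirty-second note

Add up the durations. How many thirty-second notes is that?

76

Express everything in thirty-second notes: half note = 16; half note = 16; dotted eighth note = 6; quarter rest = 8; thirty-second = 1; dotted half = 24; eighth note = 4; thirty-second note = 1.
Altogether 16 + 16 + 6 + 8 + 1 + 24 + 4 + 1 = 76 thirty-second notes.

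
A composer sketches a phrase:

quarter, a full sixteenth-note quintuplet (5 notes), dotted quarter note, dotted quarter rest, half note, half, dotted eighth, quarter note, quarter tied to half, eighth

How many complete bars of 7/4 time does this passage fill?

2

One bar of 7/4 = 28 sixteenth notes.
Convert each value to sixteenth notes: quarter = 4; a full sixteenth-note quintuplet (5 notes) (five quintuplet sixteenths span one quarter) = 4; dotted quarter note = 6; dotted quarter rest = 6; half note = 8; half = 8; dotted eighth = 3; quarter note = 4; quarter tied to half (quarter + half) = 12; eighth = 2.
Sum: 4 + 4 + 6 + 6 + 8 + 8 + 3 + 4 + 12 + 2 = 57.
57 ÷ 28 = 2 complete bars with 1 left over.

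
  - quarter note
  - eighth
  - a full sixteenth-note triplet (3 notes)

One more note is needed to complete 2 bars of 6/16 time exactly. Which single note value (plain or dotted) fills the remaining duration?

quarter note

2 bars of 6/16 = 6 eighth notes.
Express everything in eighth notes: quarter note = 2; eighth = 1; a full sixteenth-note triplet (3 notes) (three triplet sixteenths span one eighth) = 1.
Total: 2 + 1 + 1 = 4.
Remaining: 6 − 4 = 2 eighth notes, which is a quarter note.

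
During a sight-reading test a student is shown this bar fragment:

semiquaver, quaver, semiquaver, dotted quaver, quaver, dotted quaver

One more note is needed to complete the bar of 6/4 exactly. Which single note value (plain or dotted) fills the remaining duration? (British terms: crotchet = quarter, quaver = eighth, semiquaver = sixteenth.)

dotted half note

The bar of 6/4 = 24 sixteenth notes.
Each duration in sixteenth notes: semiquaver = 1; quaver = 2; semiquaver = 1; dotted quaver = 3; quaver = 2; dotted quaver = 3.
Sum: 1 + 2 + 1 + 3 + 2 + 3 = 12.
Remaining: 24 − 12 = 12 sixteenth notes, which is a dotted half note.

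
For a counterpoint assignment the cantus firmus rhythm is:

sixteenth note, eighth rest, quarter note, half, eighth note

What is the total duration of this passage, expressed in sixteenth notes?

Each duration in sixteenth notes: sixteenth note = 1; eighth rest = 2; quarter note = 4; half = 8; eighth note = 2.
Sum: 1 + 2 + 4 + 8 + 2 = 17 sixteenth notes.

17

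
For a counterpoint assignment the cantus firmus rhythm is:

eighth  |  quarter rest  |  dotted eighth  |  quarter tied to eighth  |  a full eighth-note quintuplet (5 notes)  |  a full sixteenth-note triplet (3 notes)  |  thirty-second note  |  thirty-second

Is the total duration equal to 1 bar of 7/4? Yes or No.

One bar of 7/4 = 56 thirty-second notes.
Each duration in thirty-second notes: eighth = 4; quarter rest = 8; dotted eighth = 6; quarter tied to eighth (quarter + eighth) = 12; a full eighth-note quintuplet (5 notes) (five quintuplet eighths span one half) = 16; a full sixteenth-note triplet (3 notes) (three triplet sixteenths span one eighth) = 4; thirty-second note = 1; thirty-second = 1.
Sum: 4 + 8 + 6 + 12 + 16 + 4 + 1 + 1 = 52.
52 falls short of 56, so the answer is No.

No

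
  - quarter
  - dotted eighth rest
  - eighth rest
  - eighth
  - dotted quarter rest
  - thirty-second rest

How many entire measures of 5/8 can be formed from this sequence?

One bar of 5/8 = 20 thirty-second notes.
Each duration in thirty-second notes: quarter = 8; dotted eighth rest = 6; eighth rest = 4; eighth = 4; dotted quarter rest = 12; thirty-second rest = 1.
Adding: 8 + 6 + 4 + 4 + 12 + 1 = 35.
35 ÷ 20 = 1 complete bar with 15 left over.

1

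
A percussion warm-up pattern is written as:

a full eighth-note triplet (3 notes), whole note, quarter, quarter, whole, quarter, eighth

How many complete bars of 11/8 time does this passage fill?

One bar of 11/8 = 11 eighth notes.
Express everything in eighth notes: a full eighth-note triplet (3 notes) (three triplet eighths span one quarter) = 2; whole note = 8; quarter = 2; quarter = 2; whole = 8; quarter = 2; eighth = 1.
Altogether 2 + 8 + 2 + 2 + 8 + 2 + 1 = 25.
25 ÷ 11 = 2 complete bars with 3 left over.

2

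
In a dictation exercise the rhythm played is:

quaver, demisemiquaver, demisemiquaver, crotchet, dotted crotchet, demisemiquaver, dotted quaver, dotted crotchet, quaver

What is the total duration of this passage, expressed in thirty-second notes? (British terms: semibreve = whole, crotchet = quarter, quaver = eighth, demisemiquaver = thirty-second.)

49

Express everything in thirty-second notes: quaver = 4; demisemiquaver = 1; demisemiquaver = 1; crotchet = 8; dotted crotchet = 12; demisemiquaver = 1; dotted quaver = 6; dotted crotchet = 12; quaver = 4.
Sum: 4 + 1 + 1 + 8 + 12 + 1 + 6 + 12 + 4 = 49 thirty-second notes.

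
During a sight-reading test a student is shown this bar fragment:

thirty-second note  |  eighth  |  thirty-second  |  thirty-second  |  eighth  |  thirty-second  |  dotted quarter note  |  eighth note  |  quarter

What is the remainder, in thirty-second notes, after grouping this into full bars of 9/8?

One bar of 9/8 = 36 thirty-second notes.
Working in thirty-second notes: thirty-second note = 1; eighth = 4; thirty-second = 1; thirty-second = 1; eighth = 4; thirty-second = 1; dotted quarter note = 12; eighth note = 4; quarter = 8.
Total: 1 + 4 + 1 + 1 + 4 + 1 + 12 + 4 + 8 = 36.
36 ÷ 36 = 1 complete bar with 0 thirty-second notes remaining.

0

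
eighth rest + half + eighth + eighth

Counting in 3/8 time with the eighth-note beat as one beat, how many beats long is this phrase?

One eighth-note beat = 2 sixteenth notes.
Convert each value to sixteenth notes: eighth rest = 2; half = 8; eighth = 2; eighth = 2.
Total: 2 + 8 + 2 + 2 = 14.
14 ÷ 2 = 7 beats.

7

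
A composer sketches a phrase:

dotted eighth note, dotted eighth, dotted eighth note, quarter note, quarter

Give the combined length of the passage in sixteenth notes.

Express everything in sixteenth notes: dotted eighth note = 3; dotted eighth = 3; dotted eighth note = 3; quarter note = 4; quarter = 4.
Altogether 3 + 3 + 3 + 4 + 4 = 17 sixteenth notes.

17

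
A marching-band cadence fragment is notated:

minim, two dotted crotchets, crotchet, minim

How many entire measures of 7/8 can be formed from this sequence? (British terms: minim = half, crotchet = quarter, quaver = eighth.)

2

One bar of 7/8 = 7 eighth notes.
Each duration in eighth notes: minim = 4; dotted crotchet = 3; dotted crotchet = 3; crotchet = 2; minim = 4.
Altogether 4 + 3 + 3 + 2 + 4 = 16.
16 ÷ 7 = 2 complete bars with 2 left over.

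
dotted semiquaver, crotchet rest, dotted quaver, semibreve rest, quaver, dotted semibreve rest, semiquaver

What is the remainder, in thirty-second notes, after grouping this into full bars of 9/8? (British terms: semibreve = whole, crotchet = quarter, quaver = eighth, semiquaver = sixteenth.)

One bar of 9/8 = 36 thirty-second notes.
Working in thirty-second notes: dotted semiquaver = 3; crotchet rest = 8; dotted quaver = 6; semibreve rest = 32; quaver = 4; dotted semibreve rest = 48; semiquaver = 2.
Sum: 3 + 8 + 6 + 32 + 4 + 48 + 2 = 103.
103 ÷ 36 = 2 complete bars with 31 thirty-second notes remaining.

31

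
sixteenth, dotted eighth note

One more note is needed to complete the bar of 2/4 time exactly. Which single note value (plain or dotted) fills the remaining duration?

The bar of 2/4 = 8 sixteenth notes.
Each duration in sixteenth notes: sixteenth = 1; dotted eighth note = 3.
Adding: 1 + 3 = 4.
Remaining: 8 − 4 = 4 sixteenth notes, which is a quarter note.

quarter note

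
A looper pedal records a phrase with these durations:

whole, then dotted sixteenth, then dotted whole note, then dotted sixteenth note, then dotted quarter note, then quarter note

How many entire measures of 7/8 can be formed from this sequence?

3

One bar of 7/8 = 28 thirty-second notes.
In thirty-second notes: whole = 32; dotted sixteenth = 3; dotted whole note = 48; dotted sixteenth note = 3; dotted quarter note = 12; quarter note = 8.
Total: 32 + 3 + 48 + 3 + 12 + 8 = 106.
106 ÷ 28 = 3 complete bars with 22 left over.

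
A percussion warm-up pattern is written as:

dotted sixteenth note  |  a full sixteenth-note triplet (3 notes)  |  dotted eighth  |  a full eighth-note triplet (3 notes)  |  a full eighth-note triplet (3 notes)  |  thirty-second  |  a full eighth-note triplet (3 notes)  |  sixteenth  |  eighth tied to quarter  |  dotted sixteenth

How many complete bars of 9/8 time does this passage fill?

One bar of 9/8 = 36 thirty-second notes.
Convert each value to thirty-second notes: dotted sixteenth note = 3; a full sixteenth-note triplet (3 notes) (three triplet sixteenths span one eighth) = 4; dotted eighth = 6; a full eighth-note triplet (3 notes) (three triplet eighths span one quarter) = 8; a full eighth-note triplet (3 notes) (three triplet eighths span one quarter) = 8; thirty-second = 1; a full eighth-note triplet (3 notes) (three triplet eighths span one quarter) = 8; sixteenth = 2; eighth tied to quarter (eighth + quarter) = 12; dotted sixteenth = 3.
Total: 3 + 4 + 6 + 8 + 8 + 1 + 8 + 2 + 12 + 3 = 55.
55 ÷ 36 = 1 complete bar with 19 left over.

1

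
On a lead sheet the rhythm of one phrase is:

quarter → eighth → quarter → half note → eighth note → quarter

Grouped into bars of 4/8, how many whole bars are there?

3

One bar of 4/8 = 4 eighth notes.
Each duration in eighth notes: quarter = 2; eighth = 1; quarter = 2; half note = 4; eighth note = 1; quarter = 2.
Sum: 2 + 1 + 2 + 4 + 1 + 2 = 12.
12 ÷ 4 = 3 complete bars with 0 left over.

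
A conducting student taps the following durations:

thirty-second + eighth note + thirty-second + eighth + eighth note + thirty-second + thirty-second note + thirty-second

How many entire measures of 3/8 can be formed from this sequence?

One bar of 3/8 = 12 thirty-second notes.
In thirty-second notes: thirty-second = 1; eighth note = 4; thirty-second = 1; eighth = 4; eighth note = 4; thirty-second = 1; thirty-second note = 1; thirty-second = 1.
Sum: 1 + 4 + 1 + 4 + 4 + 1 + 1 + 1 = 17.
17 ÷ 12 = 1 complete bar with 5 left over.

1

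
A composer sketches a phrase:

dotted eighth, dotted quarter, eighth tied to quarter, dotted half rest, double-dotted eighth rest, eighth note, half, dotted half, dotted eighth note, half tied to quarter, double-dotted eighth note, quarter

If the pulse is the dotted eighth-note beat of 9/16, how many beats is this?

One dotted eighth-note beat = 6 thirty-second notes.
Each duration in thirty-second notes: dotted eighth = 6; dotted quarter = 12; eighth tied to quarter (eighth + quarter) = 12; dotted half rest = 24; double-dotted eighth rest = 7; eighth note = 4; half = 16; dotted half = 24; dotted eighth note = 6; half tied to quarter (half + quarter) = 24; double-dotted eighth note = 7; quarter = 8.
Altogether 6 + 12 + 12 + 24 + 7 + 4 + 16 + 24 + 6 + 24 + 7 + 8 = 150.
150 ÷ 6 = 25 beats.

25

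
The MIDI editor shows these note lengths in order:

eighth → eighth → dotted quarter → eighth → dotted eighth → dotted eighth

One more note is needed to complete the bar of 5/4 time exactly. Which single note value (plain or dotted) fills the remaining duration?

eighth note

The bar of 5/4 = 20 sixteenth notes.
Convert each value to sixteenth notes: eighth = 2; eighth = 2; dotted quarter = 6; eighth = 2; dotted eighth = 3; dotted eighth = 3.
Adding: 2 + 2 + 6 + 2 + 3 + 3 = 18.
Remaining: 20 − 18 = 2 sixteenth notes, which is a eighth note.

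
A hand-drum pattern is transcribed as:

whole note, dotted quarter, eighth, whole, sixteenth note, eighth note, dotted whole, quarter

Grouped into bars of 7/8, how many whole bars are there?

5

One bar of 7/8 = 14 sixteenth notes.
Each duration in sixteenth notes: whole note = 16; dotted quarter = 6; eighth = 2; whole = 16; sixteenth note = 1; eighth note = 2; dotted whole = 24; quarter = 4.
Altogether 16 + 6 + 2 + 16 + 1 + 2 + 24 + 4 = 71.
71 ÷ 14 = 5 complete bars with 1 left over.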